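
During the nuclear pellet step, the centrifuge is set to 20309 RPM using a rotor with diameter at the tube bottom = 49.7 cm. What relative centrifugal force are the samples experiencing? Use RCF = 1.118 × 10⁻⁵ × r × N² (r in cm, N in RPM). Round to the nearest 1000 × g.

r = 49.7 / 2 = 24.85 cm
RCF = 1.118 × 10⁻⁵ × r × N²
RCF = 1.118 × 10⁻⁵ × 24.85 × (20309)² = 1.118 × 10⁻⁵ × 24.85 × 412,455,481 ≈ 114,589.6 × g

115000 ×g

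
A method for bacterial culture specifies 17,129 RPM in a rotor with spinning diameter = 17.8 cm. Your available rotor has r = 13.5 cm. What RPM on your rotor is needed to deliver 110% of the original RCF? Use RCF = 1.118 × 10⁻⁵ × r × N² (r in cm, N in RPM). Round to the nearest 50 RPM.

≈ 14600 RPM

Original rotor: r = 17.8 / 2 = 8.9 cm
RCF_original = 1.118 × 10⁻⁵ × 8.9 × (17129)² = 1.118 × 10⁻⁵ × 8.9 × 293,402,641 ≈ 29,194.1 × g
Target RCF = 1.1 × 29,194.1 ≈ 32,113.5 × g
32,113.5 = 1.118 × 10⁻⁵ × 13.5 × N²
N² = 32,113.5 / (15.093 × 10⁻⁵) = 212,770,821
N ≈ √212,770,821 ≈ 14,586.7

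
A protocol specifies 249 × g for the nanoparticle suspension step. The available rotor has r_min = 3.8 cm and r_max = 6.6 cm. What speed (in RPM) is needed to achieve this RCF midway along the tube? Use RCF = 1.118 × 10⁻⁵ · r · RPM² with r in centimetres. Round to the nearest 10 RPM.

r_avg = (3.8 + 6.6) / 2 = 5.2 cm
RCF = 1.118 × 10⁻⁵ × r × N²
249 = 1.118 × 10⁻⁵ × 5.2 × N²
N² = 249 / (5.8136 × 10⁻⁵) = 4,283,060
N ≈ √4,283,060 ≈ 2,069.6

N ≈ 2070 RPM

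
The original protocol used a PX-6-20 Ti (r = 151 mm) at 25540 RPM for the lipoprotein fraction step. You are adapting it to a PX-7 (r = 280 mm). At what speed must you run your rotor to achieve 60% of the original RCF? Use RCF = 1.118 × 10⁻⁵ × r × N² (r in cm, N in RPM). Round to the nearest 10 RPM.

≈ 14530 RPM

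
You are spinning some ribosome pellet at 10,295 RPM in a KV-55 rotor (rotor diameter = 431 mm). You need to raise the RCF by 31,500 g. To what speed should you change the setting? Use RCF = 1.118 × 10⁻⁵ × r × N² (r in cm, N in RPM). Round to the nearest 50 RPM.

15400 RPM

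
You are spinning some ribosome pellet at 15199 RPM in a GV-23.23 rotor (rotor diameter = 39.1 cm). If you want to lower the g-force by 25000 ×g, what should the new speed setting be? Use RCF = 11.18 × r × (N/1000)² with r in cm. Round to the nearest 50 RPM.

10800 RPM

r = 39.1 / 2 = 19.55 cm
Current RCF = 11.18 × 19.55 × (15.199)² = 11.18 × 19.55 × 231.009601 ≈ 50,491.5 × g
Target RCF = 50,491.5 − 25,000 = 25,491.5 × g
(N/1000)² = 25,491.5 / 218.569 = 116.6291
N = 1000 × √116.6291 ≈ 10,799.5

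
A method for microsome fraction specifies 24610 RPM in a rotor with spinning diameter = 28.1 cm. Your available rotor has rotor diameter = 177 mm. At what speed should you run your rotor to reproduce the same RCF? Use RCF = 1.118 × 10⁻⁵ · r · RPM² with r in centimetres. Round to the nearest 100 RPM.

≈ 31000 RPM

Original rotor: r = 28.1 / 2 = 14.05 cm
RCF = 1.118 × 10⁻⁵ × r × N²
RCF_original = 1.118 × 10⁻⁵ × 14.05 × (24610)² = 1.118 × 10⁻⁵ × 14.05 × 605,652,100 ≈ 95,135.2 × g
Your rotor: r = 177 mm / 2 = 88.5 mm = 8.85 cm
95,135.2 = 1.118 × 10⁻⁵ × 8.85 × N²
N² = 95,135.2 / (9.8943 × 10⁻⁵) = 961,515,216
N ≈ √961,515,216 ≈ 31,008.3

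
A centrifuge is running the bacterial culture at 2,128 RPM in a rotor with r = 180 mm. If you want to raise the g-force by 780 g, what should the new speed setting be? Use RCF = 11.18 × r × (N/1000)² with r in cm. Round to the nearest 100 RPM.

≈ 2900 RPM

r = 180 mm = 18.0 cm
Current RCF = 11.18 × 18 × (2.128)² = 11.18 × 18 × 4.528384 ≈ 911.3 × g
Target RCF = 911.3 + 780 = 1,691.3 × g
(N/1000)² = 1,691.3 / 201.24 = 8.404393
N = 1000 × √8.404393 ≈ 2,899.0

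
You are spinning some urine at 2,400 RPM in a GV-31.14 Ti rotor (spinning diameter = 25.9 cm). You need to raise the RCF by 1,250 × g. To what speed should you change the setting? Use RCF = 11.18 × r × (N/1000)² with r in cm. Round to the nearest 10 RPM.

≈ 3790 RPM

r = 25.9 / 2 = 12.95 cm
Current RCF = 11.18 × 12.95 × (2.4)² = 11.18 × 12.95 × 5.76 ≈ 833.9 × g
Target RCF = 833.9 + 1,250 = 2,083.9 × g
(N/1000)² = 2,083.9 / 144.781 = 14.39346
N = 1000 × √14.39346 ≈ 3,793.9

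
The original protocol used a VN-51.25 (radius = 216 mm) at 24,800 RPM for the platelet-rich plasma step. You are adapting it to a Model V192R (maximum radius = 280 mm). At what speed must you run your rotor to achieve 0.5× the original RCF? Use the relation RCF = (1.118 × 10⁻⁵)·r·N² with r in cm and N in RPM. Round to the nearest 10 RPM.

Original rotor: r = 216 mm = 21.6 cm
RCF = 1.118 × 10⁻⁵ × r × N²
RCF_original = 1.118 × 10⁻⁵ × 21.6 × (24800)² = 1.118 × 10⁻⁵ × 21.6 × 615,040,000 ≈ 148,524.8 × g
Target RCF = 0.5 × 148,524.8 ≈ 74,262.4 × g
Your rotor: r = 280 mm = 28.0 cm
74,262.4 = 1.118 × 10⁻⁵ × 28 × N²
N² = 74,262.4 / (31.304 × 10⁻⁵) = 237,229,747
N ≈ √237,229,747 ≈ 15,402.3

15400 RPM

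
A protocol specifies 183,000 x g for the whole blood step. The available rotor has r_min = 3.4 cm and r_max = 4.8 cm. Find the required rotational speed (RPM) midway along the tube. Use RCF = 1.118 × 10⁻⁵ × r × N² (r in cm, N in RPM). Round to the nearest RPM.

N ≈ 63185 RPM

r_avg = (3.4 + 4.8) / 2 = 4.1 cm
183,000 = 1.118 × 10⁻⁵ × 4.1 × N²
N² = 183,000 / (4.5838 × 10⁻⁵) = 3,992,320,782
N ≈ √3,992,320,782 ≈ 63,184.8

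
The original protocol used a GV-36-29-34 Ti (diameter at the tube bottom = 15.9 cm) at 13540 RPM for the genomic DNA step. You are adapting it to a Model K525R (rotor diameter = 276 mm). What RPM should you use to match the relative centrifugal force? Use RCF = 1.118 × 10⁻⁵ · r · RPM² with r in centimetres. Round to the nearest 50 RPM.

10300 RPM

Original rotor: r = 15.9 / 2 = 7.95 cm
RCF = 1.118 × 10⁻⁵ × r × N²
RCF_original = 1.118 × 10⁻⁵ × 7.95 × (13540)² = 1.118 × 10⁻⁵ × 7.95 × 183,331,600 ≈ 16,294.7 × g
Your rotor: r = 276 mm / 2 = 138 mm = 13.8 cm
16,294.7 = 1.118 × 10⁻⁵ × 13.8 × N²
N² = 16,294.7 / (15.4284 × 10⁻⁵) = 105,614,970
N ≈ √105,614,970 ≈ 10,276.9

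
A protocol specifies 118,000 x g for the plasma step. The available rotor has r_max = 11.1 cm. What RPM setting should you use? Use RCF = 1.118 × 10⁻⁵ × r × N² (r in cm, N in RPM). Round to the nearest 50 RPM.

118,000 = 1.118 × 10⁻⁵ × 11.1 × N²
N² = 118,000 / (12.4098 × 10⁻⁵) = 950,861,416
N ≈ √950,861,416 ≈ 30,836.0

≈ 30850 RPM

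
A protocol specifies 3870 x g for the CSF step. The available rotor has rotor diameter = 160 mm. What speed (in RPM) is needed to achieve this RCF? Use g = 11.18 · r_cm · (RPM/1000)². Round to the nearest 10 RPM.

≈ 6580 RPM

r = 160 mm / 2 = 80 mm = 8 cm
RCF = 11.18 × r × (N/1000)²
3,870 = 11.18 × 8 × (N/1000)²
(N/1000)² = 3,870 / 89.44 = 43.26923
N = 1000 × √43.26923 ≈ 6,577.9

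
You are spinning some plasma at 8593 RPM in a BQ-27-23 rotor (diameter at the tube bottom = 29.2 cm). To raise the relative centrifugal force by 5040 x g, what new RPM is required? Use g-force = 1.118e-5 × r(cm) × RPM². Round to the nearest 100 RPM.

r = 29.2 / 2 = 14.6 cm
Current RCF = 1.118 × 10⁻⁵ × 14.6 × (8593)² = 1.118 × 10⁻⁵ × 14.6 × 73,839,649 ≈ 12,052.7 × g
Target RCF = 12,052.7 + 5,040 = 17,092.7 × g
N² = 17,092.7 / (16.3228 × 10⁻⁵) = 104,716,715
N ≈ √104,716,715 ≈ 10,233.1

≈ 10200 RPM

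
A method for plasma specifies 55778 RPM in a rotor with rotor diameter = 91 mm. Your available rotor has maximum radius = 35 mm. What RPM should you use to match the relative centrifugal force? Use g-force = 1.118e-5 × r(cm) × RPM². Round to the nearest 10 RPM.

63600 RPM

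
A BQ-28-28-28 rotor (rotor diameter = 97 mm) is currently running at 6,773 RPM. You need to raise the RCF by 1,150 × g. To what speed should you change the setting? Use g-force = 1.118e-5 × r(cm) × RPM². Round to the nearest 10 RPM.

r = 97 mm / 2 = 48.5 mm = 4.85 cm
Current RCF = 1.118 × 10⁻⁵ × 4.85 × (6773)² = 1.118 × 10⁻⁵ × 4.85 × 45,873,529 ≈ 2,487.4 × g
Target RCF = 2,487.4 + 1,150 = 3,637.4 × g
N² = 3,637.4 / (5.4223 × 10⁻⁵) = 67,082,234
N ≈ √67,082,234 ≈ 8,190.4

≈ 8190 RPM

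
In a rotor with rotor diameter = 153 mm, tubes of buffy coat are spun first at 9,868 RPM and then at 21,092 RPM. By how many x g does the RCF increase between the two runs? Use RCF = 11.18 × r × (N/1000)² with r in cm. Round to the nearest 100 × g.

29700 x g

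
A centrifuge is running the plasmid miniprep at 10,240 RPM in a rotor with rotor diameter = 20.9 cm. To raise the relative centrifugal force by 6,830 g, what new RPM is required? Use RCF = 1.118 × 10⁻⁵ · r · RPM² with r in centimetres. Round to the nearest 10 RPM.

≈ 12780 RPM

r = 20.9 / 2 = 10.45 cm
Current RCF = 1.118 × 10⁻⁵ × 10.45 × (10240)² = 1.118 × 10⁻⁵ × 10.45 × 104,857,600 ≈ 12,250.6 × g
Target RCF = 12,250.6 + 6,830 = 19,080.6 × g
N² = 19,080.6 / (11.6831 × 10⁻⁵) = 163,317,955
N ≈ √163,317,955 ≈ 12,779.6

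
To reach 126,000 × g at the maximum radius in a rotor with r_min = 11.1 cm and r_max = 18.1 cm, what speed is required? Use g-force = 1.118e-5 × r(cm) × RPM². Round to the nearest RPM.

N ≈ 24953 RPM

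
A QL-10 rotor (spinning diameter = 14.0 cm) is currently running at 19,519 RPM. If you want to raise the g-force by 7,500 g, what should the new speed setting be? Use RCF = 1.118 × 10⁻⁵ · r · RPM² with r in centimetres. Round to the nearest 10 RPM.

r = 14.0 / 2 = 7 cm
Current RCF = 1.118 × 10⁻⁵ × 7 × (19519)² = 1.118 × 10⁻⁵ × 7 × 380,991,361 ≈ 29,816.4 × g
Target RCF = 29,816.4 + 7,500 = 37,316.4 × g
N² = 37,316.4 / (7.826 × 10⁻⁵) = 476,825,965
N ≈ √476,825,965 ≈ 21,836.3

N₂ ≈ 21840 RPM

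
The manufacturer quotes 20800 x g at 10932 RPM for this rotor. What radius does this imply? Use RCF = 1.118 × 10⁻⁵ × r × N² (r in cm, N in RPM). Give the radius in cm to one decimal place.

r ≈ 15.6 cm

RCF = 1.118 × 10⁻⁵ × r × N²
20800 = 1.118 × 10⁻⁵ × r × (10932)²
r = 20800 / (1.118 × 10⁻⁵ × 119,508,624) = 20800 / 1336.106 ≈ 15.568 cm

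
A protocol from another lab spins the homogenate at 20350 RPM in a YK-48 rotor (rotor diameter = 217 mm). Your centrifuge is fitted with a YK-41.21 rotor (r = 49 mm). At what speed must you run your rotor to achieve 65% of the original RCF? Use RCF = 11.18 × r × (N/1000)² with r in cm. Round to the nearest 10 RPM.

24410 RPM

Original rotor: r = 217 mm / 2 = 108.5 mm = 10.85 cm
RCF_original = 11.18 × 10.85 × (20.35)² = 11.18 × 10.85 × 414.1225 ≈ 50,234.3 × g
Target RCF = 0.65 × 50,234.3 ≈ 32,652.3 × g
Your rotor: r = 49 mm = 4.9 cm
32,652.3 = 11.18 × 4.9 × (N/1000)²
(N/1000)² = 32,652.3 / 54.782 = 596.0407
N = 1000 × √596.0407 ≈ 24,413.9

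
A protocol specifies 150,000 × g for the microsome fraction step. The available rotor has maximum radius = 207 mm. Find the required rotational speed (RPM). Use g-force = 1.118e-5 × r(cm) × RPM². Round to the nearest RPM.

r = 207 mm = 20.7 cm
RCF = 1.118 × 10⁻⁵ × r × N²
150,000 = 1.118 × 10⁻⁵ × 20.7 × N²
N² = 150,000 / (23.1426 × 10⁻⁵) = 648,155,350
N ≈ √648,155,350 ≈ 25,458.9

≈ 25459 RPM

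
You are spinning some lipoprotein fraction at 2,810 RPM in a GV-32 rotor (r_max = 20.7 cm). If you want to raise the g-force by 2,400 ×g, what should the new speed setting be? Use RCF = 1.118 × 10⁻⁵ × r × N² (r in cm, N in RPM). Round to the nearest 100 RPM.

4300 RPM

Current RCF = 1.118 × 10⁻⁵ × 20.7 × (2810)² = 1.118 × 10⁻⁵ × 20.7 × 7,896,100 ≈ 1,827.4 × g
Target RCF = 1,827.4 + 2,400 = 4,227.4 × g
N² = 4,227.4 / (23.1426 × 10⁻⁵) = 18,266,746
N ≈ √18,266,746 ≈ 4,274.0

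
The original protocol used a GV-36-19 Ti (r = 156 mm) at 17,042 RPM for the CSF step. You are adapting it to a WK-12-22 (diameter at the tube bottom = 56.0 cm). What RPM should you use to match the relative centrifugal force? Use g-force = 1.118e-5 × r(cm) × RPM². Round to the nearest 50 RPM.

12700 RPM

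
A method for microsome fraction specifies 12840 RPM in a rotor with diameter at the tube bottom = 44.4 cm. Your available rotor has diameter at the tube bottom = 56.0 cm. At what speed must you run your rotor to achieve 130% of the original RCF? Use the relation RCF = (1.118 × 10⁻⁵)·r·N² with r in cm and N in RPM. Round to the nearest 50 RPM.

13050 RPM

Original rotor: r = 44.4 / 2 = 22.2 cm
RCF_original = 1.118 × 10⁻⁵ × 22.2 × (12840)² = 1.118 × 10⁻⁵ × 22.2 × 164,865,600 ≈ 40,919 × g
Target RCF = 1.3 × 40,919 ≈ 53,194.7 × g
Your rotor: r = 56.0 / 2 = 28 cm
53,194.7 = 1.118 × 10⁻⁵ × 28 × N²
N² = 53,194.7 / (31.304 × 10⁻⁵) = 169,929,402
N ≈ √169,929,402 ≈ 13,035.7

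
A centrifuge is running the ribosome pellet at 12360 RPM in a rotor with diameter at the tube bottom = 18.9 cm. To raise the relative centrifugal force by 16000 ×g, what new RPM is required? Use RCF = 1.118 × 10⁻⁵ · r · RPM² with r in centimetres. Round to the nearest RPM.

r = 18.9 / 2 = 9.45 cm
Current RCF = 1.118 × 10⁻⁵ × 9.45 × (12360)² = 1.118 × 10⁻⁵ × 9.45 × 152,769,600 ≈ 16,140.3 × g
Target RCF = 16,140.3 + 16,000 = 32,140.3 × g
N² = 32,140.3 / (10.5651 × 10⁻⁵) = 304,211,981
N ≈ √304,211,981 ≈ 17,441.7

N₂ ≈ 17442 RPM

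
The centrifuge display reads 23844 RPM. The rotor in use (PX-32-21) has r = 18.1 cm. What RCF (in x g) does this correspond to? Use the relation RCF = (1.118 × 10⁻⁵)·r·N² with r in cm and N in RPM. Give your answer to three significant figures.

RCF ≈ 115000 x g

RCF = 1.118 × 10⁻⁵ × 18.1 × (23844)² = 1.118 × 10⁻⁵ × 18.1 × 568,536,336 ≈ 115,047.9 × g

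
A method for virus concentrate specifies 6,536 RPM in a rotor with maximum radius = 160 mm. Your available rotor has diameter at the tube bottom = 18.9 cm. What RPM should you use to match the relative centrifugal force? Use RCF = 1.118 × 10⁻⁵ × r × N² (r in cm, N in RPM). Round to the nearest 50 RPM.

Original rotor: r = 160 mm = 16.0 cm
RCF_original = 1.118 × 10⁻⁵ × 16 × (6536)² = 1.118 × 10⁻⁵ × 16 × 42,719,296 ≈ 7,641.6 × g
Your rotor: r = 18.9 / 2 = 9.45 cm
7,641.6 = 1.118 × 10⁻⁵ × 9.45 × N²
N² = 7,641.6 / (10.5651 × 10⁻⁵) = 72,328,705
N ≈ √72,328,705 ≈ 8,504.6

8500 RPM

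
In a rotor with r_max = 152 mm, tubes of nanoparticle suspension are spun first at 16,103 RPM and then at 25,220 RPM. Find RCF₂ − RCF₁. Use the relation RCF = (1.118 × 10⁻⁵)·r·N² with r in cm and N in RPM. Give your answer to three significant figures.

r = 152 mm = 15.2 cm
RCF₁ = 1.118 × 10⁻⁵ × 15.2 × (16103)² = 1.118 × 10⁻⁵ × 15.2 × 259,306,609 ≈ 44,065.5 × g
RCF₂ = 1.118 × 10⁻⁵ × 15.2 × (25220)² = 1.118 × 10⁻⁵ × 15.2 × 636,048,400 ≈ 108,087.5 × g
Increase = 108,087.5 − 44,065.5 = 64,022

≈ 64000 x g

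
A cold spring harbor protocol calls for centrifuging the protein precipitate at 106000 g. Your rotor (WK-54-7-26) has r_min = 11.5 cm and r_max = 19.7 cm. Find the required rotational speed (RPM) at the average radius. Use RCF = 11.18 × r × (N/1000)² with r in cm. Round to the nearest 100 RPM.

≈ 24700 RPM

r_avg = (11.5 + 19.7) / 2 = 15.6 cm
106,000 = 11.18 × 15.6 × (N/1000)²
(N/1000)² = 106,000 / 174.408 = 607.7703
N = 1000 × √607.7703 ≈ 24,653.0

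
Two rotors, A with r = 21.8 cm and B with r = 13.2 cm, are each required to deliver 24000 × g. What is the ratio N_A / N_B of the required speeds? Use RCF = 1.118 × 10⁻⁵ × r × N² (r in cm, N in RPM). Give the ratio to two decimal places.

0.78

At fixed RCF, N ∝ 1/√r, so N_A/N_B = √(r_B/r_A) = √(13.2/21.8) = √0.605505 = 0.7781.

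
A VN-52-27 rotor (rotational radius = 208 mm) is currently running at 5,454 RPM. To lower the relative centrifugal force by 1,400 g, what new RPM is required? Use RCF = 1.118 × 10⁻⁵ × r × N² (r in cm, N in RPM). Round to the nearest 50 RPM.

r = 208 mm = 20.8 cm
Current RCF = 1.118 × 10⁻⁵ × 20.8 × (5454)² = 1.118 × 10⁻⁵ × 20.8 × 29,746,116 ≈ 6,917.3 × g
Target RCF = 6,917.3 − 1,400 = 5,517.3 × g
N² = 5,517.3 / (23.2544 × 10⁻⁵) = 23,725,833
N ≈ √23,725,833 ≈ 4,870.9

N₂ ≈ 4850 RPM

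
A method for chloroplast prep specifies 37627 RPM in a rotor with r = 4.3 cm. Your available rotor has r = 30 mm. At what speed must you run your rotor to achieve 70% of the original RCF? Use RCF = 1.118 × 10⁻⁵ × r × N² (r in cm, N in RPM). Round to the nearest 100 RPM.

RCF_original = 1.118 × 10⁻⁵ × 4.3 × (37627)² = 1.118 × 10⁻⁵ × 4.3 × 1,415,791,129 ≈ 68,062.7 × g
Target RCF = 0.7 × 68,062.7 ≈ 47,643.9 × g
Your rotor: r = 30 mm = 3.0 cm
47,643.9 = 1.118 × 10⁻⁵ × 3 × N²
N² = 47,643.9 / (3.354 × 10⁻⁵) = 1,420,509,839
N ≈ √1,420,509,839 ≈ 37,689.7

≈ 37700 RPM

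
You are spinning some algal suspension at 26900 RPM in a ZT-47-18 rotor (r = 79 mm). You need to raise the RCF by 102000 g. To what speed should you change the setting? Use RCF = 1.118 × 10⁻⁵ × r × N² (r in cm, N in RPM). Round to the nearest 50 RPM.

N₂ ≈ 43350 RPM

r = 79 mm = 7.9 cm
Current RCF = 1.118 × 10⁻⁵ × 7.9 × (26900)² = 1.118 × 10⁻⁵ × 7.9 × 723,610,000 ≈ 63,910.7 × g
Target RCF = 63,910.7 + 102,000 = 165,910.7 × g
N² = 165,910.7 / (8.8322 × 10⁻⁵) = 1,878,475,352
N ≈ √1,878,475,352 ≈ 43,341.4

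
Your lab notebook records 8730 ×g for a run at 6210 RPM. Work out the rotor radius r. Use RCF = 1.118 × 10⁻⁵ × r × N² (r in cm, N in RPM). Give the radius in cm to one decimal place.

r ≈ 20.2 cm

8730 = 1.118 × 10⁻⁵ × r × (6210)²
r = 8730 / (1.118 × 10⁻⁵ × 38,564,100) = 8730 / 431.1466 ≈ 20.248 cm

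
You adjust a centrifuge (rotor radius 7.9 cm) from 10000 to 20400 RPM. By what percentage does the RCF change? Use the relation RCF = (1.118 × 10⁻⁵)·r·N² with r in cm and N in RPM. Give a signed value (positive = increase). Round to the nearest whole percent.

+316%

RCF ∝ N², so the ratio is (20400/10000)² = (2.040000)² = 4.1616.
Change = 4.1616 − 1 = +3.1616 → +316.2%.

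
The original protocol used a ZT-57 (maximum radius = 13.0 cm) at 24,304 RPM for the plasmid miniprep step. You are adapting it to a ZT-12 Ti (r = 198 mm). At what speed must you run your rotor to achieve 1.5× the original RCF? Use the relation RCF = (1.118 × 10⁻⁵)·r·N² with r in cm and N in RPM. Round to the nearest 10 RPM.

RCF = 1.118 × 10⁻⁵ × r × N²
RCF_original = 1.118 × 10⁻⁵ × 13 × (24304)² = 1.118 × 10⁻⁵ × 13 × 590,684,416 ≈ 85,850.1 × g
Target RCF = 1.5 × 85,850.1 ≈ 128,775.2 × g
Your rotor: r = 198 mm = 19.8 cm
128,775.2 = 1.118 × 10⁻⁵ × 19.8 × N²
N² = 128,775.2 / (22.1364 × 10⁻⁵) = 581,735,061
N ≈ √581,735,061 ≈ 24,119.2

24120 RPM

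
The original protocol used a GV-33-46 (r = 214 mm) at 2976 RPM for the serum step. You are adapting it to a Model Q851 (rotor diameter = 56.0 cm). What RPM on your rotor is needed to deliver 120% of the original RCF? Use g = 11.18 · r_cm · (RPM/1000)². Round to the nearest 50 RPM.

2850 RPM

Original rotor: r = 214 mm = 21.4 cm
RCF = 11.18 × r × (N/1000)²
RCF_original = 11.18 × 21.4 × (2.976)² = 11.18 × 21.4 × 8.856576 ≈ 2,119 × g
Target RCF = 1.2 × 2,119 ≈ 2,542.8 × g
Your rotor: r = 56.0 / 2 = 28 cm
2,542.8 = 11.18 × 28 × (N/1000)²
(N/1000)² = 2,542.8 / 313.04 = 8.122924
N = 1000 × √8.122924 ≈ 2,850.1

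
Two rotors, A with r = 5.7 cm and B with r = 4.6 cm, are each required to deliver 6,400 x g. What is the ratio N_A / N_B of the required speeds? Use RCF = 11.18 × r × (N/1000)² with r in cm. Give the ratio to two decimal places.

At fixed RCF, N ∝ 1/√r, so N_A/N_B = √(r_B/r_A) = √(4.6/5.7) = √0.807018 = 0.8983.

0.90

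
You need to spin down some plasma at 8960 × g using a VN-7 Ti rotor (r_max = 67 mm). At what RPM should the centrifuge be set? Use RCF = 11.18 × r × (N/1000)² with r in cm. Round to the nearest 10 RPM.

N ≈ 10940 RPM

r = 67 mm = 6.7 cm
RCF = 11.18 × r × (N/1000)²
8,960 = 11.18 × 6.7 × (N/1000)²
(N/1000)² = 8,960 / 74.906 = 119.6166
N = 1000 × √119.6166 ≈ 10,936.9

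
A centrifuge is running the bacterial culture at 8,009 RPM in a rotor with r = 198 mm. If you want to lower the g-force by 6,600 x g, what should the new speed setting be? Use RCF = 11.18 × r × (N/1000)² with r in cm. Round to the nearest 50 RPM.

N₂ ≈ 5850 RPM

r = 198 mm = 19.8 cm
Current RCF = 11.18 × 19.8 × (8.009)² = 11.18 × 19.8 × 64.144081 ≈ 14,199.2 × g
Target RCF = 14,199.2 − 6,600 = 7,599.2 × g
(N/1000)² = 7,599.2 / 221.364 = 34.32898
N = 1000 × √34.32898 ≈ 5,859.1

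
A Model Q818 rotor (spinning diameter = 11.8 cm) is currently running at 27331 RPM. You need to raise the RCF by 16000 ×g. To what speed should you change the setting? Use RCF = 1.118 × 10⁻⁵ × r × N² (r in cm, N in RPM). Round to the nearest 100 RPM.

31500 RPM

r = 11.8 / 2 = 5.9 cm
Current RCF = 1.118 × 10⁻⁵ × 5.9 × (27331)² = 1.118 × 10⁻⁵ × 5.9 × 746,983,561 ≈ 49,272.5 × g
Target RCF = 49,272.5 + 16,000 = 65,272.5 × g
N² = 65,272.5 / (6.5962 × 10⁻⁵) = 989,547,012
N ≈ √989,547,012 ≈ 31,457.1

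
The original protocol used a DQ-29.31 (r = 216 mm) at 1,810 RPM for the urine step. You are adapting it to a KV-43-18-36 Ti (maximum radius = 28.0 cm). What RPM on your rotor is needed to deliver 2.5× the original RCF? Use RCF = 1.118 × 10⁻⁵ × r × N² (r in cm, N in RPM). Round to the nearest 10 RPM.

2510 RPM

Original rotor: r = 216 mm = 21.6 cm
RCF_original = 1.118 × 10⁻⁵ × 21.6 × (1810)² = 1.118 × 10⁻⁵ × 21.6 × 3,276,100 ≈ 791.1 × g
Target RCF = 2.5 × 791.1 ≈ 1,977.8 × g
1,977.8 = 1.118 × 10⁻⁵ × 28 × N²
N² = 1,977.8 / (31.304 × 10⁻⁵) = 6,318,042
N ≈ √6,318,042 ≈ 2,513.6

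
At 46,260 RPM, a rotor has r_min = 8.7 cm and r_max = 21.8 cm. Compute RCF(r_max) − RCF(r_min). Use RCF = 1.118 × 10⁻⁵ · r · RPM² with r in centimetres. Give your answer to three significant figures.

RCF_max = 1.118 × 10⁻⁵ × 21.8 × (46260)² = 1.118 × 10⁻⁵ × 21.8 × 2,139,987,600 ≈ 521,566.3 × g
RCF_min = 1.118 × 10⁻⁵ × 8.7 × (46260)² = 1.118 × 10⁻⁵ × 8.7 × 2,139,987,600 ≈ 208,148 × g
ΔRCF = 521,566.3 − 208,148 = 313,418.3

313000 g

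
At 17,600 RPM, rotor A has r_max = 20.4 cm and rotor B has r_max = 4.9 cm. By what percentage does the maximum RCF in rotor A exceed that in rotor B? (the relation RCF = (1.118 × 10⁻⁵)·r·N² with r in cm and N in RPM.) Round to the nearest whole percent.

At equal RPM, RCF scales linearly with r: ratio = 20.4 / 4.9 = 4.1633.
So rotor A delivers 316.3% more g-force.

316%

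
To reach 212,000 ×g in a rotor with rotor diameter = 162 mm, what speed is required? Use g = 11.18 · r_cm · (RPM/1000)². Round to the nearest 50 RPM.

r = 162 mm / 2 = 81 mm = 8.1 cm
212,000 = 11.18 × 8.1 × (N/1000)²
(N/1000)² = 212,000 / 90.558 = 2341.041
N = 1000 × √2341.041 ≈ 48,384.3

48400 RPM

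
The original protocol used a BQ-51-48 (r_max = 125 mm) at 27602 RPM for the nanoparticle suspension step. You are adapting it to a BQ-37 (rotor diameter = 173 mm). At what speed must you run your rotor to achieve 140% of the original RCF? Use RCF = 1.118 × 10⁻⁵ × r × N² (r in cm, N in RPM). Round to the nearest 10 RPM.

39260 RPM

Original rotor: r = 125 mm = 12.5 cm
RCF_original = 1.118 × 10⁻⁵ × 12.5 × (27602)² = 1.118 × 10⁻⁵ × 12.5 × 761,870,404 ≈ 106,471.4 × g
Target RCF = 1.4 × 106,471.4 ≈ 149,060 × g
Your rotor: r = 173 mm / 2 = 86.5 mm = 8.65 cm
149,060 = 1.118 × 10⁻⁵ × 8.65 × N²
N² = 149,060 / (9.6707 × 10⁻⁵) = 1,541,356,882
N ≈ √1,541,356,882 ≈ 39,260.1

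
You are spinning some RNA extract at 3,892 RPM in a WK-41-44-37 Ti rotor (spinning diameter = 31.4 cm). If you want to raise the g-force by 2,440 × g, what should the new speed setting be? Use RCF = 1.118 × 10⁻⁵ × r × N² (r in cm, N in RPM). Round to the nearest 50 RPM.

N₂ ≈ 5400 RPM

r = 31.4 / 2 = 15.7 cm
Current RCF = 1.118 × 10⁻⁵ × 15.7 × (3892)² = 1.118 × 10⁻⁵ × 15.7 × 15,147,664 ≈ 2,658.8 × g
Target RCF = 2,658.8 + 2,440 = 5,098.8 × g
N² = 5,098.8 / (17.5526 × 10⁻⁵) = 29,048,688
N ≈ √29,048,688 ≈ 5,389.7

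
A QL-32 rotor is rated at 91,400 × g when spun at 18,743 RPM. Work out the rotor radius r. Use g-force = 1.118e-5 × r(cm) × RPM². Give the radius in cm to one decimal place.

23.3 cm

91400 = 1.118 × 10⁻⁵ × r × (18743)²
r = 91400 / (1.118 × 10⁻⁵ × 351,300,049) = 91400 / 3927.535 ≈ 23.272 cm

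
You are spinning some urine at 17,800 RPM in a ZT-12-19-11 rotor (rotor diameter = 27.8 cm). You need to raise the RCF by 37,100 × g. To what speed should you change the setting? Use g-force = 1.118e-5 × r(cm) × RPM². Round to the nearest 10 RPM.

r = 27.8 / 2 = 13.9 cm
Current RCF = 1.118 × 10⁻⁵ × 13.9 × (17800)² = 1.118 × 10⁻⁵ × 13.9 × 316,840,000 ≈ 49,237.6 × g
Target RCF = 49,237.6 + 37,100 = 86,337.6 × g
N² = 86,337.6 / (15.5402 × 10⁻⁵) = 555,575,861
N ≈ √555,575,861 ≈ 23,570.7

≈ 23570 RPM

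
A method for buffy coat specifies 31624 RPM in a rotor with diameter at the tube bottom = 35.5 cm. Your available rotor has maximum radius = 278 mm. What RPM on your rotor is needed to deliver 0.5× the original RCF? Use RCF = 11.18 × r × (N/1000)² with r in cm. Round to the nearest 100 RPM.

≈ 17900 RPM

Original rotor: r = 35.5 / 2 = 17.75 cm
RCF = 11.18 × r × (N/1000)²
RCF_original = 11.18 × 17.75 × (31.624)² = 11.18 × 17.75 × 1,000.077376 ≈ 198,460.4 × g
Target RCF = 0.5 × 198,460.4 ≈ 99,230.2 × g
Your rotor: r = 278 mm = 27.8 cm
99,230.2 = 11.18 × 27.8 × (N/1000)²
(N/1000)² = 99,230.2 / 310.804 = 319.2694
N = 1000 × √319.2694 ≈ 17,868.1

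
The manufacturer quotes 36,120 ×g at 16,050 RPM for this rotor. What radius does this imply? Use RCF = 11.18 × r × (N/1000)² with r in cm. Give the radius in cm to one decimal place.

r ≈ 12.5 cm

RCF = 11.18 × r × (N/1000)²
36120 = 11.18 × r × (16.05)²
r = 36120 / (11.18 × 257.6025) = 36120 / 2879.996 ≈ 12.542 cm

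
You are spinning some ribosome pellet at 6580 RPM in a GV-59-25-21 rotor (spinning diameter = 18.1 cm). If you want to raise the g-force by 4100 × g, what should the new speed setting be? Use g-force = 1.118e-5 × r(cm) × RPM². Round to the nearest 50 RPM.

N₂ ≈ 9150 RPM

r = 18.1 / 2 = 9.05 cm
Current RCF = 1.118 × 10⁻⁵ × 9.05 × (6580)² = 1.118 × 10⁻⁵ × 9.05 × 43,296,400 ≈ 4,380.7 × g
Target RCF = 4,380.7 + 4,100 = 8,480.7 × g
N² = 8,480.7 / (10.1179 × 10⁻⁵) = 83,818,777
N ≈ √83,818,777 ≈ 9,155.3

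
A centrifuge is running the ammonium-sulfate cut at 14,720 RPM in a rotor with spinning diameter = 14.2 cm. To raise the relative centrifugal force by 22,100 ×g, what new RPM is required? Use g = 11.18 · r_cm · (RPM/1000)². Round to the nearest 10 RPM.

22250 RPM

r = 14.2 / 2 = 7.1 cm
Current RCF = 11.18 × 7.1 × (14.72)² = 11.18 × 7.1 × 216.6784 ≈ 17,199.5 × g
Target RCF = 17,199.5 + 22,100 = 39,299.5 × g
(N/1000)² = 39,299.5 / 79.378 = 495.0931
N = 1000 × √495.0931 ≈ 22,250.7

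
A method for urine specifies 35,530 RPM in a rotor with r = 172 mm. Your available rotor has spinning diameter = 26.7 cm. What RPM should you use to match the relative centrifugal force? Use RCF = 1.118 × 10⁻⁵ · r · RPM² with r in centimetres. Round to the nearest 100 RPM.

Original rotor: r = 172 mm = 17.2 cm
RCF_original = 1.118 × 10⁻⁵ × 17.2 × (35530)² = 1.118 × 10⁻⁵ × 17.2 × 1,262,380,900 ≈ 242,750.8 × g
Your rotor: r = 26.7 / 2 = 13.35 cm
242,750.8 = 1.118 × 10⁻⁵ × 13.35 × N²
N² = 242,750.8 / (14.9253 × 10⁻⁵) = 1,626,438,330
N ≈ √1,626,438,330 ≈ 40,329.1

≈ 40300 RPM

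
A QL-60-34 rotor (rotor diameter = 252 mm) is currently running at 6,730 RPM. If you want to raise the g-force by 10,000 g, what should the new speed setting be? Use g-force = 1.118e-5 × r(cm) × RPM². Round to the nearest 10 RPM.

r = 252 mm / 2 = 126 mm = 12.6 cm
Current RCF = 1.118 × 10⁻⁵ × 12.6 × (6730)² = 1.118 × 10⁻⁵ × 12.6 × 45,292,900 ≈ 6,380.3 × g
Target RCF = 6,380.3 + 10,000 = 16,380.3 × g
N² = 16,380.3 / (14.0868 × 10⁻⁵) = 116,281,199
N ≈ √116,281,199 ≈ 10,783.4

10780 RPM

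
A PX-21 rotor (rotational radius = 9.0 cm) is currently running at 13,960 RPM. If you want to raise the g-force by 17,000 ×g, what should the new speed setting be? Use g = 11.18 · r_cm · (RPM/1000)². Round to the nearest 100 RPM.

N₂ ≈ 19100 RPM

Current RCF = 11.18 × 9 × (13.96)² = 11.18 × 9 × 194.8816 ≈ 19,609 × g
Target RCF = 19,609 + 17,000 = 36,609 × g
(N/1000)² = 36,609 / 100.62 = 363.8342
N = 1000 × √363.8342 ≈ 19,074.4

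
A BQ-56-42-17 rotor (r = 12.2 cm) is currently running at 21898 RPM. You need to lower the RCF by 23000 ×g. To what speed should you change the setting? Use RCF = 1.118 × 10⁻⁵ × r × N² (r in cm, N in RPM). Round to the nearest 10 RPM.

17630 RPM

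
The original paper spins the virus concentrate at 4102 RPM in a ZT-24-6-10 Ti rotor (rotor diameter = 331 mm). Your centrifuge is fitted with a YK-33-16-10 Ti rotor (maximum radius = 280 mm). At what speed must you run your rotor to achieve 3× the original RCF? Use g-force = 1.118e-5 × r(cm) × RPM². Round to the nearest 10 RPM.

5460 RPM

Original rotor: r = 331 mm / 2 = 165.5 mm = 16.55 cm
RCF_original = 1.118 × 10⁻⁵ × 16.55 × (4102)² = 1.118 × 10⁻⁵ × 16.55 × 16,826,404 ≈ 3,113.4 × g
Target RCF = 3 × 3,113.4 ≈ 9,340.2 × g
Your rotor: r = 280 mm = 28.0 cm
9,340.2 = 1.118 × 10⁻⁵ × 28 × N²
N² = 9,340.2 / (31.304 × 10⁻⁵) = 29,837,082
N ≈ √29,837,082 ≈ 5,462.3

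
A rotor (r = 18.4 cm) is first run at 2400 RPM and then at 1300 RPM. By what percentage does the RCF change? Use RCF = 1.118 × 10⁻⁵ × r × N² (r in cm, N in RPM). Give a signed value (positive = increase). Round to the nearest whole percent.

RCF ∝ N², so the ratio is (1300/2400)² = (0.541667)² = 0.2934.
Change = 0.2934 − 1 = -0.7066 → -70.7%.

-71%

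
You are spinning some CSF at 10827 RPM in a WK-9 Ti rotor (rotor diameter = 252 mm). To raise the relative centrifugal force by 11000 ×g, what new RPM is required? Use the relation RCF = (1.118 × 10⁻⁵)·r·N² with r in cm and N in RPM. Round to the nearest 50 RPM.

r = 252 mm / 2 = 126 mm = 12.6 cm
Current RCF = 1.118 × 10⁻⁵ × 12.6 × (10827)² = 1.118 × 10⁻⁵ × 12.6 × 117,223,929 ≈ 16,513.1 × g
Target RCF = 16,513.1 + 11,000 = 27,513.1 × g
N² = 27,513.1 / (14.0868 × 10⁻⁵) = 195,311,213
N ≈ √195,311,213 ≈ 13,975.4

≈ 14000 RPM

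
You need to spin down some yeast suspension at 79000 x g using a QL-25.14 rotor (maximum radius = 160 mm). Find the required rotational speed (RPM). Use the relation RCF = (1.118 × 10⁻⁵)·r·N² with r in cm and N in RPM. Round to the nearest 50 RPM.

r = 160 mm = 16.0 cm
79,000 = 1.118 × 10⁻⁵ × 16 × N²
N² = 79,000 / (17.888 × 10⁻⁵) = 441,636,852
N ≈ √441,636,852 ≈ 21,015.2

21000 RPM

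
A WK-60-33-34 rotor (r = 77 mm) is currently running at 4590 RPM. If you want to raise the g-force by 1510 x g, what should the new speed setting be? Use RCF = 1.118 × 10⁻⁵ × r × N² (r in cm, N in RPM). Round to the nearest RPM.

r = 77 mm = 7.7 cm
Current RCF = 1.118 × 10⁻⁵ × 7.7 × (4590)² = 1.118 × 10⁻⁵ × 7.7 × 21,068,100 ≈ 1,813.7 × g
Target RCF = 1,813.7 + 1,510 = 3,323.7 × g
N² = 3,323.7 / (8.6086 × 10⁻⁵) = 38,609,065
N ≈ √38,609,065 ≈ 6,213.6

≈ 6214 RPM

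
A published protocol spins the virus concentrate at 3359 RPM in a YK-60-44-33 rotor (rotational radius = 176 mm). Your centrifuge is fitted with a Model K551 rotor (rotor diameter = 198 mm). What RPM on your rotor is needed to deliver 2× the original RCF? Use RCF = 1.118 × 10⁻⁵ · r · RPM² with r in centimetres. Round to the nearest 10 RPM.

Original rotor: r = 176 mm = 17.6 cm
RCF_original = 1.118 × 10⁻⁵ × 17.6 × (3359)² = 1.118 × 10⁻⁵ × 17.6 × 11,282,881 ≈ 2,220.1 × g
Target RCF = 2 × 2,220.1 ≈ 4,440.2 × g
Your rotor: r = 198 mm / 2 = 99 mm = 9.9 cm
4,440.2 = 1.118 × 10⁻⁵ × 9.9 × N²
N² = 4,440.2 / (11.0682 × 10⁻⁵) = 40,116,731
N ≈ √40,116,731 ≈ 6,333.8

≈ 6330 RPM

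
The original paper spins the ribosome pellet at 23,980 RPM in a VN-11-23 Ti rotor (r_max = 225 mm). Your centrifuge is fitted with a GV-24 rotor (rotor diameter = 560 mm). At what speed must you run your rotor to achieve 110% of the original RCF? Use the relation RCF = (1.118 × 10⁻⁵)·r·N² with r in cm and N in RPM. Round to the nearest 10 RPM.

≈ 22550 RPM

Original rotor: r = 225 mm = 22.5 cm
RCF_original = 1.118 × 10⁻⁵ × 22.5 × (23980)² = 1.118 × 10⁻⁵ × 22.5 × 575,040,400 ≈ 144,651.4 × g
Target RCF = 1.1 × 144,651.4 ≈ 159,116.5 × g
Your rotor: r = 560 mm / 2 = 280 mm = 28 cm
159,116.5 = 1.118 × 10⁻⁵ × 28 × N²
N² = 159,116.5 / (31.304 × 10⁻⁵) = 508,294,467
N ≈ √508,294,467 ≈ 22,545.4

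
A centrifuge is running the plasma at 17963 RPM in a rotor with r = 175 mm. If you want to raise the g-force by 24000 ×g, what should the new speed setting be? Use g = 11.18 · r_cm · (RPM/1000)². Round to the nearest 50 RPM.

r = 175 mm = 17.5 cm
Current RCF = 11.18 × 17.5 × (17.963)² = 11.18 × 17.5 × 322.669369 ≈ 63,130.3 × g
Target RCF = 63,130.3 + 24,000 = 87,130.3 × g
(N/1000)² = 87,130.3 / 195.65 = 445.3376
N = 1000 × √445.3376 ≈ 21,103.0

21100 RPM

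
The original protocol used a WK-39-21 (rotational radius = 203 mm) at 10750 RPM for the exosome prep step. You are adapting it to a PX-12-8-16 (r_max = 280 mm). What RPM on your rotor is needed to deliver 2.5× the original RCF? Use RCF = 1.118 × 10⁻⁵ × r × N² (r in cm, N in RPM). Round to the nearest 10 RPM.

14470 RPM

Original rotor: r = 203 mm = 20.3 cm
RCF_original = 1.118 × 10⁻⁵ × 20.3 × (10750)² = 1.118 × 10⁻⁵ × 20.3 × 115,562,500 ≈ 26,227.4 × g
Target RCF = 2.5 × 26,227.4 ≈ 65,568.5 × g
Your rotor: r = 280 mm = 28.0 cm
65,568.5 = 1.118 × 10⁻⁵ × 28 × N²
N² = 65,568.5 / (31.304 × 10⁻⁵) = 209,457,258
N ≈ √209,457,258 ≈ 14,472.6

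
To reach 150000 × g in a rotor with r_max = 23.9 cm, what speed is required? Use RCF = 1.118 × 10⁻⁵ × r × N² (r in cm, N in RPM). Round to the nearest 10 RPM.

23690 RPM

150,000 = 1.118 × 10⁻⁵ × 23.9 × N²
N² = 150,000 / (26.7202 × 10⁻⁵) = 561,373,044
N ≈ √561,373,044 ≈ 23,693.3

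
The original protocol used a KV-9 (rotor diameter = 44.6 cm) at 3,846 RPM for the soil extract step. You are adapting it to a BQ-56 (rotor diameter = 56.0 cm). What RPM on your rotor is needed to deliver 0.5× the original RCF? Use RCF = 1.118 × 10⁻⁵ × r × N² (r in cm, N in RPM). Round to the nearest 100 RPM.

2400 RPM

Original rotor: r = 44.6 / 2 = 22.3 cm
RCF_original = 1.118 × 10⁻⁵ × 22.3 × (3846)² = 1.118 × 10⁻⁵ × 22.3 × 14,791,716 ≈ 3,687.8 × g
Target RCF = 0.5 × 3,687.8 ≈ 1,843.9 × g
Your rotor: r = 56.0 / 2 = 28 cm
1,843.9 = 1.118 × 10⁻⁵ × 28 × N²
N² = 1,843.9 / (31.304 × 10⁻⁵) = 5,890,302
N ≈ √5,890,302 ≈ 2,427.0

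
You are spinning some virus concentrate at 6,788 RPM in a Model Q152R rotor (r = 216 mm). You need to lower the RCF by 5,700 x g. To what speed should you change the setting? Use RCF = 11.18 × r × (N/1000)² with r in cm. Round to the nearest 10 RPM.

≈ 4740 RPM

r = 216 mm = 21.6 cm
Current RCF = 11.18 × 21.6 × (6.788)² = 11.18 × 21.6 × 46.076944 ≈ 11,127 × g
Target RCF = 11,127 − 5,700 = 5,427 × g
(N/1000)² = 5,427 / 241.488 = 22.47317
N = 1000 × √22.47317 ≈ 4,740.6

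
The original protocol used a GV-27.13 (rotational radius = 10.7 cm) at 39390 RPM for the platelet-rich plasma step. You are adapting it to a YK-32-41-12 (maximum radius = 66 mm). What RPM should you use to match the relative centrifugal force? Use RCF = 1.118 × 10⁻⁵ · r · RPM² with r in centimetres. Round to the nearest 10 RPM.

RCF_original = 1.118 × 10⁻⁵ × 10.7 × (39390)² = 1.118 × 10⁻⁵ × 10.7 × 1,551,572,100 ≈ 185,608.4 × g
Your rotor: r = 66 mm = 6.6 cm
185,608.4 = 1.118 × 10⁻⁵ × 6.6 × N²
N² = 185,608.4 / (7.3788 × 10⁻⁵) = 2,515,427,983
N ≈ √2,515,427,983 ≈ 50,154.0

≈ 50150 RPM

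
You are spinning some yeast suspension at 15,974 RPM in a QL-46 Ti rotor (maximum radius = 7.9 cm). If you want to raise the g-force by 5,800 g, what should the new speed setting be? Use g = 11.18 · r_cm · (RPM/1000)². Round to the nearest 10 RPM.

Current RCF = 11.18 × 7.9 × (15.974)² = 11.18 × 7.9 × 255.168676 ≈ 22,537 × g
Target RCF = 22,537 + 5,800 = 28,337 × g
(N/1000)² = 28,337 / 88.322 = 320.8374
N = 1000 × √320.8374 ≈ 17,911.9

17910 RPM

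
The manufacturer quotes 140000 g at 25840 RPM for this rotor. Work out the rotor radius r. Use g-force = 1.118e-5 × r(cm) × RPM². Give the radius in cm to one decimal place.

140000 = 1.118 × 10⁻⁵ × r × (25840)²
r = 140000 / (1.118 × 10⁻⁵ × 667,705,600) = 140000 / 7464.949 ≈ 18.754 cm

r ≈ 18.8 cm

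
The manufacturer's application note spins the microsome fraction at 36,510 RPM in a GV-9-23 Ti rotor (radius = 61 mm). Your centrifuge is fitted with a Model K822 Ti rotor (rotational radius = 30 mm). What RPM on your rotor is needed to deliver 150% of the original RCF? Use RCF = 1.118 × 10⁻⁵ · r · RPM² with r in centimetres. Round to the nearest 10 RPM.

Original rotor: r = 61 mm = 6.1 cm
RCF = 1.118 × 10⁻⁵ × r × N²
RCF_original = 1.118 × 10⁻⁵ × 6.1 × (36510)² = 1.118 × 10⁻⁵ × 6.1 × 1,332,980,100 ≈ 90,906.6 × g
Target RCF = 1.5 × 90,906.6 ≈ 136,359.9 × g
Your rotor: r = 30 mm = 3.0 cm
136,359.9 = 1.118 × 10⁻⁵ × 3 × N²
N² = 136,359.9 / (3.354 × 10⁻⁵) = 4,065,590,340
N ≈ √4,065,590,340 ≈ 63,762.0

63760 RPM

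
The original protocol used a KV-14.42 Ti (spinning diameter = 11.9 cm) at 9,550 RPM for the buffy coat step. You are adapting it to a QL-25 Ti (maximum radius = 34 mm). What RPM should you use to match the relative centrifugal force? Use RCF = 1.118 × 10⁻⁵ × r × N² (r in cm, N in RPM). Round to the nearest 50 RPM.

12650 RPM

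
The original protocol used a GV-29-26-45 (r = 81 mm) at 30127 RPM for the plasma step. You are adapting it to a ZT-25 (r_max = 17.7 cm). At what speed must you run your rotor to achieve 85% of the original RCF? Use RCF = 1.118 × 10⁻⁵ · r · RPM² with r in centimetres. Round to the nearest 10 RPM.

18790 RPM

Original rotor: r = 81 mm = 8.1 cm
RCF_original = 1.118 × 10⁻⁵ × 8.1 × (30127)² = 1.118 × 10⁻⁵ × 8.1 × 907,636,129 ≈ 82,193.7 × g
Target RCF = 0.85 × 82,193.7 ≈ 69,864.6 × g
69,864.6 = 1.118 × 10⁻⁵ × 17.7 × N²
N² = 69,864.6 / (19.7886 × 10⁻⁵) = 353,054,789
N ≈ √353,054,789 ≈ 18,789.8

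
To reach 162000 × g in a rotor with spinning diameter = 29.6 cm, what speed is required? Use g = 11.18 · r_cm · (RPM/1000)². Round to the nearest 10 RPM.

r = 29.6 / 2 = 14.8 cm
RCF = 11.18 × r × (N/1000)²
162,000 = 11.18 × 14.8 × (N/1000)²
(N/1000)² = 162,000 / 165.464 = 979.0649
N = 1000 × √979.0649 ≈ 31,290.0

≈ 31290 RPM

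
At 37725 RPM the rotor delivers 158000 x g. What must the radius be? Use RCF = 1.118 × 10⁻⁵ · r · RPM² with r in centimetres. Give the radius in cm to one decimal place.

9.9 cm

158000 = 1.118 × 10⁻⁵ × r × (37725)²
r = 158000 / (1.118 × 10⁻⁵ × 1,423,175,625) = 158000 / 15911.1 ≈ 9.930 cm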